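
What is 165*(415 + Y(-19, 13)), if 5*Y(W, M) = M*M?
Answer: 74052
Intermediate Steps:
Y(W, M) = M²/5 (Y(W, M) = (M*M)/5 = M²/5)
165*(415 + Y(-19, 13)) = 165*(415 + (⅕)*13²) = 165*(415 + (⅕)*169) = 165*(415 + 169/5) = 165*(2244/5) = 74052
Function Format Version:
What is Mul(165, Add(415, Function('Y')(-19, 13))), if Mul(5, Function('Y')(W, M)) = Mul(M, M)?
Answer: 74052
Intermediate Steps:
Function('Y')(W, M) = Mul(Rational(1, 5), Pow(M, 2)) (Function('Y')(W, M) = Mul(Rational(1, 5), Mul(M, M)) = Mul(Rational(1, 5), Pow(M, 2)))
Mul(165, Add(415, Function('Y')(-19, 13))) = Mul(165, Add(415, Mul(Rational(1, 5), Pow(13, 2)))) = Mul(165, Add(415, Mul(Rational(1, 5), 169))) = Mul(165, Add(415, Rational(169, 5))) = Mul(165, Rational(2244, 5)) = 74052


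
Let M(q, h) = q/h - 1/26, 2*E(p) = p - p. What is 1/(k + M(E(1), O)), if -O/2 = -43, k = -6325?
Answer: -26/164451 ≈ -0.00015810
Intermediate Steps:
E(p) = 0 (E(p) = (p - p)/2 = (½)*0 = 0)
O = 86 (O = -2*(-43) = 86)
M(q, h) = -1/26 + q/h (M(q, h) = q/h - 1*1/26 = q/h - 1/26 = -1/26 + q/h)
1/(k + M(E(1), O)) = 1/(-6325 + (0 - 1/26*86)/86) = 1/(-6325 + (0 - 43/13)/86) = 1/(-6325 + (1/86)*(-43/13)) = 1/(-6325 - 1/26) = 1/(-164451/26) = -26/164451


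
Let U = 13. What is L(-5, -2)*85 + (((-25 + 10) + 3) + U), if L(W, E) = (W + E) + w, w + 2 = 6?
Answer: -254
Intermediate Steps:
w = 4 (w = -2 + 6 = 4)
L(W, E) = 4 + E + W (L(W, E) = (W + E) + 4 = (E + W) + 4 = 4 + E + W)
L(-5, -2)*85 + (((-25 + 10) + 3) + U) = (4 - 2 - 5)*85 + (((-25 + 10) + 3) + 13) = -3*85 + ((-15 + 3) + 13) = -255 + (-12 + 13) = -255 + 1 = -254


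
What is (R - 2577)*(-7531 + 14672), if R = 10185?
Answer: 54328728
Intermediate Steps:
(R - 2577)*(-7531 + 14672) = (10185 - 2577)*(-7531 + 14672) = 7608*7141 = 54328728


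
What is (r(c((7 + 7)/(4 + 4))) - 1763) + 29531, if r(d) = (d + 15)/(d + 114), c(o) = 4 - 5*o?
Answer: 12134657/437 ≈ 27768.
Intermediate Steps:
r(d) = (15 + d)/(114 + d)
(r(c((7 + 7)/(4 + 4))) - 1763) + 29531 = ((15 + (4 - 5*(7 + 7)/(4 + 4)))/(114 + (4 - 5*(7 + 7)/(4 + 4))) - 1763) + 29531 = ((15 + (4 - 70/8))/(114 + (4 - 70/8)) - 1763) + 29531 = ((15 + (4 - 5*7/4))/(114 + (4 - 5*7/4)) - 1763) + 29531 = ((15 + (4 - 35/4))/(114 + (4 - 35/4)) - 1763) + 29531 = ((15 - 19/4)/(114 - 19/4) - 1763) + 29531 = ((41/4)/(437/4) - 1763) + 29531 = ((4/437)*(41/4) - 1763) + 29531 = (41/437 - 1763) + 29531 = -770390/437 + 29531 = 12134657/437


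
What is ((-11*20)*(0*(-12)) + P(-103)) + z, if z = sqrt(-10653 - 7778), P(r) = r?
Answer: -103 + I*sqrt(18431) ≈ -103.0 + 135.76*I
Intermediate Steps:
z = I*sqrt(18431) (z = sqrt(-18431) = I*sqrt(18431) ≈ 135.76*I)
((-11*20)*(0*(-12)) + P(-103)) + z = ((-11*20)*(0*(-12)) - 103) + I*sqrt(18431) = (-220*0 - 103) + I*sqrt(18431) = (0 - 103) + I*sqrt(18431) = -103 + I*sqrt(18431)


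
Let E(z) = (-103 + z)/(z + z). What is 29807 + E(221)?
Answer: 6587406/221 ≈ 29807.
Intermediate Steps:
E(z) = (-103 + z)/(2*z) (E(z) = (-103 + z)/((2*z)) = (-103 + z)*(1/(2*z)) = (-103 + z)/(2*z))
29807 + E(221) = 29807 + (½)*(-103 + 221)/221 = 29807 + (½)*(1/221)*118 = 29807 + 59/221 = 6587406/221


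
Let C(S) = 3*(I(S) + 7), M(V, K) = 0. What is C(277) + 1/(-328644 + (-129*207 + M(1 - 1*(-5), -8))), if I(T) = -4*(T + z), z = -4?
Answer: -1156654486/355347 ≈ -3255.0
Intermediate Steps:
I(T) = 16 - 4*T (I(T) = -4*(T - 4) = -4*(-4 + T) = 16 - 4*T)
C(S) = 69 - 12*S (C(S) = 3*((16 - 4*S) + 7) = 3*(23 - 4*S) = 69 - 12*S)
C(277) + 1/(-328644 + (-129*207 + M(1 - 1*(-5), -8))) = (69 - 12*277) + 1/(-328644 + (-129*207 + 0)) = (69 - 3324) + 1/(-328644 + (-26703 + 0)) = -3255 + 1/(-328644 - 26703) = -3255 + 1/(-355347) = -3255 - 1/355347 = -1156654486/355347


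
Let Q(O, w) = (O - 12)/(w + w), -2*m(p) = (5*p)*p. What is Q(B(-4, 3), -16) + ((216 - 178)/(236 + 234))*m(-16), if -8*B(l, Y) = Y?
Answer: -617939/12032 ≈ -51.358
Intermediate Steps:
B(l, Y) = -Y/8
m(p) = -5*p²/2 (m(p) = -5*p*p/2 = -5*p²/2)
Q(O, w) = (-12 + O)/(2*w) (Q(O, w) = (-12 + O)/((2*w)) = (-12 + O)*(1/(2*w)) = (-12 + O)/(2*w))
Q(B(-4, 3), -16) + ((216 - 178)/(236 + 234))*m(-16) = (½)*(-12 - ⅛*3)/(-16) + ((216 - 178)/(236 + 234))*(-5/2*(-16)²) = (½)*(-1/16)*(-12 - 3/8) + (38/470)*(-5/2*256) = (½)*(-1/16)*(-99/8) + (38*(1/470))*(-640) = 99/256 + (19/235)*(-640) = 99/256 - 2432/47 = -617939/12032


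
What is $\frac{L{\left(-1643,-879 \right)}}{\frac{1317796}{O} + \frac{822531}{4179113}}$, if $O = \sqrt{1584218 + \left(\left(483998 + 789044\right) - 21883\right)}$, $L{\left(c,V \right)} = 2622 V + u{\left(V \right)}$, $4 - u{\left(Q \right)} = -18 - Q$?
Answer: $\frac{22471404786239553271527945}{30329452531358770930760407} - \frac{53063932909076329151888780 \sqrt{2835377}}{30329452531358770930760407} \approx -2945.3$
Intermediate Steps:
$u{\left(Q \right)} = 22 + Q$ ($u{\left(Q \right)} = 4 - \left(-18 - Q\right) = 4 + \left(18 + Q\right) = 22 + Q$)
$L{\left(c,V \right)} = 22 + 2623 V$ ($L{\left(c,V \right)} = 2622 V + \left(22 + V\right) = 22 + 2623 V$)
$O = \sqrt{2835377}$ ($O = \sqrt{1584218 + \left(1273042 - 21883\right)} = \sqrt{1584218 + 1251159} = \sqrt{2835377} \approx 1683.9$)
$\frac{L{\left(-1643,-879 \right)}}{\frac{1317796}{O} + \frac{822531}{4179113}} = \frac{22 + 2623 \left(-879\right)}{\frac{1317796}{\sqrt{2835377}} + \frac{822531}{4179113}} = \frac{22 - 2305617}{1317796 \frac{\sqrt{2835377}}{2835377} + 822531 \cdot \frac{1}{4179113}} = - \frac{2305595}{\frac{1317796 \sqrt{2835377}}{2835377} + \frac{822531}{4179113}} = - \frac{2305595}{\frac{822531}{4179113} + \frac{1317796 \sqrt{2835377}}{2835377}}$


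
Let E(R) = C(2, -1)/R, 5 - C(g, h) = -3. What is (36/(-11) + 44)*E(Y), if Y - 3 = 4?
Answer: 512/11 ≈ 46.545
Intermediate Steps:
Y = 7 (Y = 3 + 4 = 7)
C(g, h) = 8 (C(g, h) = 5 - 1*(-3) = 5 + 3 = 8)
E(R) = 8/R
(36/(-11) + 44)*E(Y) = (36/(-11) + 44)*(8/7) = (36*(-1/11) + 44)*(8*(⅐)) = (-36/11 + 44)*(8/7) = (448/11)*(8/7) = 512/11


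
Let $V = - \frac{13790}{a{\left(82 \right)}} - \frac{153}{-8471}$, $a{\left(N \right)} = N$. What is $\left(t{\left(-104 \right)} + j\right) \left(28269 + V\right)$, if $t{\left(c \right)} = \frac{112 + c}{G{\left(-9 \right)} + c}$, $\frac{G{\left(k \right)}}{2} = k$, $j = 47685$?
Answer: $\frac{28388927041171247}{21185971} \approx 1.34 \cdot 10^{9}$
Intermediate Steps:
$G{\left(k \right)} = 2 k$
$V = - \frac{58401272}{347311}$ ($V = - \frac{13790}{82} - \frac{153}{-8471} = \left(-13790\right) \frac{1}{82} - - \frac{153}{8471} = - \frac{6895}{41} + \frac{153}{8471} = - \frac{58401272}{347311} \approx -168.15$)
$t{\left(c \right)} = \frac{112 + c}{-18 + c}$ ($t{\left(c \right)} = \frac{112 + c}{2 \left(-9\right) + c} = \frac{112 + c}{-18 + c}$)
$\left(t{\left(-104 \right)} + j\right) \left(28269 + V\right) = \left(\frac{112 - 104}{-18 - 104} + 47685\right) \left(28269 - \frac{58401272}{347311}\right) = \left(\frac{1}{-122} \cdot 8 + 47685\right) \frac{9759733387}{347311} = \left(\left(- \frac{1}{122}\right) 8 + 47685\right) \frac{9759733387}{347311} = \left(- \frac{4}{61} + 47685\right) \frac{9759733387}{347311} = \frac{2908781}{61} \cdot \frac{9759733387}{347311} = \frac{28388927041171247}{21185971}$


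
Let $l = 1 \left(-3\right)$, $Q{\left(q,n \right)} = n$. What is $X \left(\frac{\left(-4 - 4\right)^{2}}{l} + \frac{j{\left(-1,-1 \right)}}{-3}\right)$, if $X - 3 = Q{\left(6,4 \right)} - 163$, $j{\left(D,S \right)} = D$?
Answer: $3276$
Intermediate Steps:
$l = -3$
$X = -156$ ($X = 3 + \left(4 - 163\right) = 3 - 159 = -156$)
$X \left(\frac{\left(-4 - 4\right)^{2}}{l} + \frac{j{\left(-1,-1 \right)}}{-3}\right) = - 156 \left(\frac{\left(-4 - 4\right)^{2}}{-3} - \frac{1}{-3}\right) = - 156 \left(\left(-8\right)^{2} \left(- \frac{1}{3}\right) - - \frac{1}{3}\right) = - 156 \left(64 \left(- \frac{1}{3}\right) + \frac{1}{3}\right) = - 156 \left(- \frac{64}{3} + \frac{1}{3}\right) = \left(-156\right) \left(-21\right) = 3276$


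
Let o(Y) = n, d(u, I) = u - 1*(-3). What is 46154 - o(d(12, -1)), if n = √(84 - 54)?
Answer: 46154 - √30 ≈ 46149.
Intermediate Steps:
d(u, I) = 3 + u (d(u, I) = u + 3 = 3 + u)
n = √30 ≈ 5.4772
o(Y) = √30
46154 - o(d(12, -1)) = 46154 - √30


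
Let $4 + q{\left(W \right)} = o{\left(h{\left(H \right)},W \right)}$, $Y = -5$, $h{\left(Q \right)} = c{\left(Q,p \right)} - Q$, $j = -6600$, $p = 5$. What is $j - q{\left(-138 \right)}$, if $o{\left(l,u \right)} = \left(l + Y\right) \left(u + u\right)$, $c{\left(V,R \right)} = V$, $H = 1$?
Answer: $-7976$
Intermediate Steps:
$h{\left(Q \right)} = 0$ ($h{\left(Q \right)} = Q - Q = 0$)
$o{\left(l,u \right)} = 2 u \left(-5 + l\right)$ ($o{\left(l,u \right)} = \left(l - 5\right) \left(u + u\right) = \left(-5 + l\right) 2 u = 2 u \left(-5 + l\right)$)
$q{\left(W \right)} = -4 - 10 W$ ($q{\left(W \right)} = -4 + 2 W \left(-5 + 0\right) = -4 + 2 W \left(-5\right) = -4 - 10 W$)
$j - q{\left(-138 \right)} = -6600 - \left(-4 - -1380\right) = -6600 - \left(-4 + 1380\right) = -6600 - 1376 = -7976$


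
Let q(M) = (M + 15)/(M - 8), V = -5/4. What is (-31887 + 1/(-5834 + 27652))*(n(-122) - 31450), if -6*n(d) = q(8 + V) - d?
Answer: 131353354940599/130908 ≈ 1.0034e+9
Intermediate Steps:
V = -5/4 (V = -5*¼ = -5/4 ≈ -1.2500)
q(M) = (15 + M)/(-8 + M)
n(d) = 29/10 + d/6 (n(d) = -((15 + (8 - 5/4))/(-8 + (8 - 5/4)) - d)/6 = -((15 + 27/4)/(-8 + 27/4) - d)/6 = -((87/4)/(-5/4) - d)/6 = -(-⅘*87/4 - d)/6 = -(-87/5 - d)/6 = 29/10 + d/6)
(-31887 + 1/(-5834 + 27652))*(n(-122) - 31450) = (-31887 + 1/(-5834 + 27652))*((29/10 + (⅙)*(-122)) - 31450) = (-31887 + 1/21818)*((29/10 - 61/3) - 31450) = (-31887 + 1/21818)*(-523/30 - 31450) = -695710565/21818*(-944023/30) = 131353354940599/130908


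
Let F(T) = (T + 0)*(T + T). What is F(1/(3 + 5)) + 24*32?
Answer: 24577/32 ≈ 768.03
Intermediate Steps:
F(T) = 2*T² (F(T) = T*(2*T) = 2*T²)
F(1/(3 + 5)) + 24*32 = 2*(1/(3 + 5))² + 24*32 = 2*(1/8)² + 768 = 2*(⅛)² + 768 = 2*(1/64) + 768 = 1/32 + 768 = 24577/32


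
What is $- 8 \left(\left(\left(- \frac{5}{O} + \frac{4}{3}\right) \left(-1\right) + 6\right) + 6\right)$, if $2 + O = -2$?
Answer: $- \frac{226}{3} \approx -75.333$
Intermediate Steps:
$O = -4$ ($O = -2 - 2 = -4$)
$- 8 \left(\left(\left(- \frac{5}{O} + \frac{4}{3}\right) \left(-1\right) + 6\right) + 6\right) = - 8 \left(\left(\left(- \frac{5}{-4} + \frac{4}{3}\right) \left(-1\right) + 6\right) + 6\right) = - 8 \left(\left(\left(\left(-5\right) \left(- \frac{1}{4}\right) + 4 \cdot \frac{1}{3}\right) \left(-1\right) + 6\right) + 6\right) = - 8 \left(\left(\left(\frac{5}{4} + \frac{4}{3}\right) \left(-1\right) + 6\right) + 6\right) = - 8 \left(\left(\frac{31}{12} \left(-1\right) + 6\right) + 6\right) = - 8 \left(\left(- \frac{31}{12} + 6\right) + 6\right) = - 8 \left(\frac{41}{12} + 6\right) = \left(-8\right) \frac{113}{12} = - \frac{226}{3}$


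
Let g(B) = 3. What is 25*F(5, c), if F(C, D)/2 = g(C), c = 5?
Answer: 150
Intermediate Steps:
F(C, D) = 6 (F(C, D) = 2*3 = 6)
25*F(5, c) = 25*6 = 150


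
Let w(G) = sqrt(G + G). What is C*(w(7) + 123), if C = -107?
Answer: -13161 - 107*sqrt(14) ≈ -13561.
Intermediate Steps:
w(G) = sqrt(2)*sqrt(G) (w(G) = sqrt(2*G) = sqrt(2)*sqrt(G))
C*(w(7) + 123) = -107*(sqrt(2)*sqrt(7) + 123) = -107*(sqrt(14) + 123) = -107*(123 + sqrt(14)) = -13161 - 107*sqrt(14)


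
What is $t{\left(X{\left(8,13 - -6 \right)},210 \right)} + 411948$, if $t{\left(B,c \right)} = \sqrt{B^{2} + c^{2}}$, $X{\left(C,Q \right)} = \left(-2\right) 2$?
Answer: $411948 + 2 \sqrt{11029} \approx 4.1216 \cdot 10^{5}$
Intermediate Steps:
$X{\left(C,Q \right)} = -4$
$t{\left(X{\left(8,13 - -6 \right)},210 \right)} + 411948 = \sqrt{\left(-4\right)^{2} + 210^{2}} + 411948 = \sqrt{16 + 44100} + 411948 = \sqrt{44116} + 411948 = 2 \sqrt{11029} + 411948 = 411948 + 2 \sqrt{11029}$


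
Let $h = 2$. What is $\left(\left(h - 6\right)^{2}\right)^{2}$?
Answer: $256$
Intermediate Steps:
$\left(\left(h - 6\right)^{2}\right)^{2} = \left(\left(2 - 6\right)^{2}\right)^{2} = \left(\left(-4\right)^{2}\right)^{2} = 16^{2} = 256$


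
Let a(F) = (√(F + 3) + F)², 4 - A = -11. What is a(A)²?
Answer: 75249 + 43740*√2 ≈ 1.3711e+5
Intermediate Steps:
A = 15 (A = 4 - 1*(-11) = 4 + 11 = 15)
a(F) = (F + √(3 + F))² (a(F) = (√(3 + F) + F)² = (F + √(3 + F))²)
a(A)² = ((15 + √(3 + 15))²)² = ((15 + √18)²)² = ((15 + 3*√2)²)² = (15 + 3*√2)⁴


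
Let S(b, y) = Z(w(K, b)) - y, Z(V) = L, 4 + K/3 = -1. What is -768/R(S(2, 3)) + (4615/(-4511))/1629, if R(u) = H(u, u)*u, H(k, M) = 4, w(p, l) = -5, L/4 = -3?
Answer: 36175057/2826315 ≈ 12.799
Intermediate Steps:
L = -12 (L = 4*(-3) = -12)
K = -15 (K = -12 + 3*(-1) = -12 - 3 = -15)
Z(V) = -12
S(b, y) = -12 - y
R(u) = 4*u
-768/R(S(2, 3)) + (4615/(-4511))/1629 = -768*1/(4*(-12 - 1*3)) + (4615/(-4511))/1629 = -768*1/(4*(-12 - 3)) + (4615*(-1/4511))*(1/1629) = -768/(4*(-15)) - 355/347*1/1629 = -768/(-60) - 355/565263 = -768*(-1/60) - 355/565263 = 64/5 - 355/565263 = 36175057/2826315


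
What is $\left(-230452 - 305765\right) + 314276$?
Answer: $-221941$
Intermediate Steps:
$\left(-230452 - 305765\right) + 314276 = -536217 + 314276 = -221941$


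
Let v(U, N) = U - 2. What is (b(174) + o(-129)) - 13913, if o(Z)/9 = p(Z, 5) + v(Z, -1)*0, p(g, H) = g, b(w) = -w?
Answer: -15248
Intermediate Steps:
v(U, N) = -2 + U
o(Z) = 9*Z (o(Z) = 9*(Z + (-2 + Z)*0) = 9*(Z + 0) = 9*Z)
(b(174) + o(-129)) - 13913 = (-1*174 + 9*(-129)) - 13913 = (-174 - 1161) - 13913 = -1335 - 13913 = -15248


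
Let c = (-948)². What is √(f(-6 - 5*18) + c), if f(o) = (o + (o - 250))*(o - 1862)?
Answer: 2*√441035 ≈ 1328.2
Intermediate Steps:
c = 898704
f(o) = (-1862 + o)*(-250 + 2*o) (f(o) = (o + (-250 + o))*(-1862 + o) = (-250 + 2*o)*(-1862 + o) = (-1862 + o)*(-250 + 2*o))
√(f(-6 - 5*18) + c) = √((465500 - 3974*(-6 - 5*18) + 2*(-6 - 5*18)²) + 898704) = √((465500 - 3974*(-6 - 90) + 2*(-6 - 90)²) + 898704) = √((465500 - 3974*(-96) + 2*(-96)²) + 898704) = √((465500 + 381504 + 2*9216) + 898704) = √((465500 + 381504 + 18432) + 898704) = √(865436 + 898704) = √1764140 = 2*√441035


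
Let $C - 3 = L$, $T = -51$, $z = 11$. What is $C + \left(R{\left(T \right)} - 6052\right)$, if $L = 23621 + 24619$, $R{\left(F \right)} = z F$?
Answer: $41630$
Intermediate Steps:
$R{\left(F \right)} = 11 F$
$L = 48240$
$C = 48243$ ($C = 3 + 48240 = 48243$)
$C + \left(R{\left(T \right)} - 6052\right) = 48243 + \left(11 \left(-51\right) - 6052\right) = 48243 - 6613 = 41630$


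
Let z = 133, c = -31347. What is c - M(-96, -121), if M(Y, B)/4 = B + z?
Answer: -31395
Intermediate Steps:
M(Y, B) = 532 + 4*B (M(Y, B) = 4*(B + 133) = 4*(133 + B) = 532 + 4*B)
c - M(-96, -121) = -31347 - (532 + 4*(-121)) = -31347 - (532 - 484) = -31347 - 1*48 = -31347 - 48 = -31395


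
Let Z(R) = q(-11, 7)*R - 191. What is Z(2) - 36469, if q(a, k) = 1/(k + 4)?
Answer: -403258/11 ≈ -36660.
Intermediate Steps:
q(a, k) = 1/(4 + k)
Z(R) = -191 + R/11 (Z(R) = R/(4 + 7) - 191 = R/11 - 191 = -191 + R/11)
Z(2) - 36469 = (-191 + (1/11)*2) - 36469 = (-191 + 2/11) - 36469 = -2099/11 - 36469 = -403258/11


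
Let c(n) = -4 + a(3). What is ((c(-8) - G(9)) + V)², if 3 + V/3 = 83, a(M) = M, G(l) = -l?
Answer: 61504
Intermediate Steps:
c(n) = -1 (c(n) = -4 + 3 = -1)
V = 240 (V = -9 + 3*83 = -9 + 249 = 240)
((c(-8) - G(9)) + V)² = ((-1 - (-1)*9) + 240)² = ((-1 - 1*(-9)) + 240)² = ((-1 + 9) + 240)² = (8 + 240)² = 248² = 61504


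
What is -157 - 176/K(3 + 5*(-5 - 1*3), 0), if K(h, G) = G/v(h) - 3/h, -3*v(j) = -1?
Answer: -6983/3 ≈ -2327.7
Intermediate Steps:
v(j) = ⅓ (v(j) = -⅓*(-1) = ⅓)
K(h, G) = -3/h + 3*G (K(h, G) = G/(⅓) - 3/h = G*3 - 3/h = 3*G - 3/h = -3/h + 3*G)
-157 - 176/K(3 + 5*(-5 - 1*3), 0) = -157 - 176/(-3/(3 + 5*(-5 - 1*3)) + 3*0) = -157 - 176/(-3/(3 + 5*(-5 - 3)) + 0) = -157 - 176/(-3/(3 + 5*(-8)) + 0) = -157 - 176/(-3/(3 - 40) + 0) = -157 - 176/(-3/(-37) + 0) = -157 - 176/(-3*(-1/37) + 0) = -157 - 176/(3/37 + 0) = -157 - 176/3/37 = -157 - 176*37/3 = -157 - 6512/3 = -6983/3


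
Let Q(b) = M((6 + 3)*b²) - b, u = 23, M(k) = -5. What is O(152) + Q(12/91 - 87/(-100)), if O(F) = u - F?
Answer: -1228517/9100 ≈ -135.00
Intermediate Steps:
O(F) = 23 - F
Q(b) = -5 - b
O(152) + Q(12/91 - 87/(-100)) = (23 - 1*152) + (-5 - (12/91 - 87/(-100))) = (23 - 152) + (-5 - (12*(1/91) - 87*(-1/100))) = -129 + (-5 - (12/91 + 87/100)) = -129 + (-5 - 1*9117/9100) = -129 + (-5 - 9117/9100) = -129 - 54617/9100 = -1228517/9100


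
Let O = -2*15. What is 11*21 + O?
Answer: 201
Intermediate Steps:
O = -30
11*21 + O = 11*21 - 30 = 231 - 30 = 201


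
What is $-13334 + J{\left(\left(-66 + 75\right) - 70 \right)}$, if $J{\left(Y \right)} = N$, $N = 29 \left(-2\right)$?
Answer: $-13392$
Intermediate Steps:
$N = -58$
$J{\left(Y \right)} = -58$
$-13334 + J{\left(\left(-66 + 75\right) - 70 \right)} = -13334 - 58 = -13392$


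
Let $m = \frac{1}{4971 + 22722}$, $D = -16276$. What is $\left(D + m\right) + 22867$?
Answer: $\frac{182524564}{27693} \approx 6591.0$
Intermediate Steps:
$m = \frac{1}{27693} \approx 3.611 \cdot 10^{-5}$
$\left(D + m\right) + 22867 = \left(-16276 + \frac{1}{27693}\right) + 22867 = - \frac{450731267}{27693} + 22867 = \frac{182524564}{27693}$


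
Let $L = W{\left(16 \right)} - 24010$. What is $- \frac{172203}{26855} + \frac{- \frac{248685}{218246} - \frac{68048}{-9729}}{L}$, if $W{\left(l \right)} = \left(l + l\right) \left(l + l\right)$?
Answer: $- \frac{64160031277783027}{10005337884801420} \approx -6.4126$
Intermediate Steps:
$W{\left(l \right)} = 4 l^{2}$ ($W{\left(l \right)} = 2 l 2 l = 4 l^{2}$)
$L = -22986$ ($L = 4 \cdot 16^{2} - 24010 = 4 \cdot 256 - 24010 = 1024 - 24010 = -22986$)
$- \frac{172203}{26855} + \frac{- \frac{248685}{218246} - \frac{68048}{-9729}}{L} = - \frac{172203}{26855} + \frac{- \frac{248685}{218246} - \frac{68048}{-9729}}{-22986} = \left(-172203\right) \frac{1}{26855} + \left(\left(-248685\right) \frac{1}{218246} - - \frac{68048}{9729}\right) \left(- \frac{1}{22986}\right) = - \frac{172203}{26855} + \left(- \frac{248685}{218246} + \frac{68048}{9729}\right) \left(- \frac{1}{22986}\right) = - \frac{172203}{26855} + \frac{12431747443}{2123315334} \left(- \frac{1}{22986}\right) = - \frac{172203}{26855} - \frac{12431747443}{48806526267324} = - \frac{64160031277783027}{10005337884801420}$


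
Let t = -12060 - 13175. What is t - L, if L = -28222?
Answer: 2987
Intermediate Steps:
t = -25235
t - L = -25235 - 1*(-28222) = -25235 + 28222 = 2987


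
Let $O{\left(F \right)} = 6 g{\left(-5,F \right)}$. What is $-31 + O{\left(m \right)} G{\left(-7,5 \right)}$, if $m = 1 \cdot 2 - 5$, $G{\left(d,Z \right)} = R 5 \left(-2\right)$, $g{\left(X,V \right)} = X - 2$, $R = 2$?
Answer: $809$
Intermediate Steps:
$g{\left(X,V \right)} = -2 + X$
$G{\left(d,Z \right)} = -20$ ($G{\left(d,Z \right)} = 2 \cdot 5 \left(-2\right) = 10 \left(-2\right) = -20$)
$m = -3$ ($m = 2 - 5 = -3$)
$O{\left(F \right)} = -42$ ($O{\left(F \right)} = 6 \left(-2 - 5\right) = 6 \left(-7\right) = -42$)
$-31 + O{\left(m \right)} G{\left(-7,5 \right)} = -31 - -840 = -31 + 840 = 809$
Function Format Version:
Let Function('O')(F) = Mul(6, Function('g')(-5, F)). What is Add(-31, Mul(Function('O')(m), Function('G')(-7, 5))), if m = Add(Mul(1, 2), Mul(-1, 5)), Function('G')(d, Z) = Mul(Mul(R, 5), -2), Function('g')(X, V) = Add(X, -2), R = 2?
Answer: 809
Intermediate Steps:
Function('g')(X, V) = Add(-2, X)
Function('G')(d, Z) = -20 (Function('G')(d, Z) = Mul(Mul(2, 5), -2) = Mul(10, -2) = -20)
m = -3 (m = Add(2, -5) = -3)
Function('O')(F) = -42 (Function('O')(F) = Mul(6, Add(-2, -5)) = Mul(6, -7) = -42)
Add(-31, Mul(Function('O')(m), Function('G')(-7, 5))) = Add(-31, Mul(-42, -20)) = Add(-31, 840) = 809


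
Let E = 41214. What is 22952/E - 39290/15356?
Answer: -316711787/158220546 ≈ -2.0017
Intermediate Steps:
22952/E - 39290/15356 = 22952/41214 - 39290/15356 = 22952*(1/41214) - 39290*1/15356 = 11476/20607 - 19645/7678 = -316711787/158220546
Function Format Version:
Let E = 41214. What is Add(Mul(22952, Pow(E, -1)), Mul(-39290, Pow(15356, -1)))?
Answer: Rational(-316711787, 158220546) ≈ -2.0017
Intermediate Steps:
Add(Mul(22952, Pow(E, -1)), Mul(-39290, Pow(15356, -1))) = Add(Mul(22952, Pow(41214, -1)), Mul(-39290, Pow(15356, -1))) = Add(Mul(22952, Rational(1, 41214)), Mul(-39290, Rational(1, 15356))) = Add(Rational(11476, 20607), Rational(-19645, 7678)) = Rational(-316711787, 158220546)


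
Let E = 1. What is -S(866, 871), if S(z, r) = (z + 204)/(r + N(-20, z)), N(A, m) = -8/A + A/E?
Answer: -5350/4257 ≈ -1.2568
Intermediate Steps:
N(A, m) = A - 8/A (N(A, m) = -8/A + A/1 = -8/A + A*1 = -8/A + A = A - 8/A)
S(z, r) = (204 + z)/(-98/5 + r) (S(z, r) = (z + 204)/(r + (-20 - 8/(-20))) = (204 + z)/(r + (-20 - 8*(-1/20))) = (204 + z)/(r + (-20 + ⅖)) = (204 + z)/(r - 98/5) = (204 + z)/(-98/5 + r))
-S(866, 871) = -5*(204 + 866)/(-98 + 5*871) = -5*1070/(-98 + 4355) = -5*1070/4257 = -1*5350/4257 = -5350/4257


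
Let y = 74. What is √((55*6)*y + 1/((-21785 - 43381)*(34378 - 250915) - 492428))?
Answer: √4862075597432113957896034/14110357714 ≈ 156.27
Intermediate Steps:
√((55*6)*y + 1/((-21785 - 43381)*(34378 - 250915) - 492428)) = √((55*6)*74 + 1/((-21785 - 43381)*(34378 - 250915) - 492428)) = √(330*74 + 1/(-65166*(-216537) - 492428)) = √(24420 + 1/(14110850142 - 492428)) = √(24420 + 1/14110357714) = √(344574935375881/14110357714) = √4862075597432113957896034/14110357714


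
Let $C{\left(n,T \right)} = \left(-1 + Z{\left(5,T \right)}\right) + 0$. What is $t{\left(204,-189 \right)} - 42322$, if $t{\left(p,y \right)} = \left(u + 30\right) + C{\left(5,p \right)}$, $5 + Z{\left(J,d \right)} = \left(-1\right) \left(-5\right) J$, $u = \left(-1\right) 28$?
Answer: $-42301$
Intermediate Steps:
$u = -28$
$Z{\left(J,d \right)} = -5 + 5 J$ ($Z{\left(J,d \right)} = -5 + \left(-1\right) \left(-5\right) J = -5 + 5 J$)
$C{\left(n,T \right)} = 19$ ($C{\left(n,T \right)} = \left(-1 + \left(-5 + 5 \cdot 5\right)\right) + 0 = \left(-1 + \left(-5 + 25\right)\right) + 0 = \left(-1 + 20\right) + 0 = 19 + 0 = 19$)
$t{\left(p,y \right)} = 21$ ($t{\left(p,y \right)} = \left(-28 + 30\right) + 19 = 2 + 19 = 21$)
$t{\left(204,-189 \right)} - 42322 = 21 - 42322 = -42301$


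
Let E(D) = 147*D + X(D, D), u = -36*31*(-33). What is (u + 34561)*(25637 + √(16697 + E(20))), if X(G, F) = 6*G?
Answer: 1830199793 + 71389*√19757 ≈ 1.8402e+9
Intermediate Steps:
u = 36828 (u = -1116*(-33) = 36828)
E(D) = 153*D (E(D) = 147*D + 6*D = 153*D)
(u + 34561)*(25637 + √(16697 + E(20))) = (36828 + 34561)*(25637 + √(16697 + 153*20)) = 71389*(25637 + √(16697 + 3060)) = 71389*(25637 + √19757) = 1830199793 + 71389*√19757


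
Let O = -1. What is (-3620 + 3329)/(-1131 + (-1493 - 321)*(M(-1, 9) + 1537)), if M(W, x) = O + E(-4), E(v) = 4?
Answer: 291/2794691 ≈ 0.00010413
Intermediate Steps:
M(W, x) = 3 (M(W, x) = -1 + 4 = 3)
(-3620 + 3329)/(-1131 + (-1493 - 321)*(M(-1, 9) + 1537)) = (-3620 + 3329)/(-1131 + (-1493 - 321)*(3 + 1537)) = -291/(-1131 - 1814*1540) = -291/(-1131 - 2793560) = -291/(-2794691) = -291*(-1/2794691) = 291/2794691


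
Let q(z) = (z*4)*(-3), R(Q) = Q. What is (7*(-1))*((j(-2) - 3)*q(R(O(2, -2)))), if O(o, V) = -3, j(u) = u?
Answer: 1260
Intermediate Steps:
q(z) = -12*z (q(z) = (4*z)*(-3) = -12*z)
(7*(-1))*((j(-2) - 3)*q(R(O(2, -2)))) = (7*(-1))*((-2 - 3)*(-12*(-3))) = -(-35)*36 = -7*(-180) = 1260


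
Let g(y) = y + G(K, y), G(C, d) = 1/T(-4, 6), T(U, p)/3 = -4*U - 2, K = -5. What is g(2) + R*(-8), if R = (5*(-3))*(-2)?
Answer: -9995/42 ≈ -237.98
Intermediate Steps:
T(U, p) = -6 - 12*U (T(U, p) = 3*(-4*U - 2) = 3*(-2 - 4*U) = -6 - 12*U)
G(C, d) = 1/42 (G(C, d) = 1/(-6 - 12*(-4)) = 1/(-6 + 48) = 1/42)
R = 30 (R = -15*(-2) = 30)
g(y) = 1/42 + y (g(y) = y + 1/42 = 1/42 + y)
g(2) + R*(-8) = (1/42 + 2) + 30*(-8) = 85/42 - 240 = -9995/42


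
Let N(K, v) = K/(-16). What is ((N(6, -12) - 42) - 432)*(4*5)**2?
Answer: -189750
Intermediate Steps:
N(K, v) = -K/16 (N(K, v) = K*(-1/16) = -K/16)
((N(6, -12) - 42) - 432)*(4*5)**2 = ((-1/16*6 - 42) - 432)*(4*5)**2 = ((-3/8 - 42) - 432)*20**2 = (-339/8 - 432)*400 = -3795/8*400 = -189750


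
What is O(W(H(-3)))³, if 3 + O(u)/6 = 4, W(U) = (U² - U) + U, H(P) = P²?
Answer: 216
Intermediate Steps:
W(U) = U²
O(u) = 6 (O(u) = -18 + 6*4 = -18 + 24 = 6)
O(W(H(-3)))³ = 6³ = 216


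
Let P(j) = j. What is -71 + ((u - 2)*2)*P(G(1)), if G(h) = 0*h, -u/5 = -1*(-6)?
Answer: -71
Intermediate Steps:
u = -30 (u = -(-5)*(-6) = -5*6 = -30)
G(h) = 0
-71 + ((u - 2)*2)*P(G(1)) = -71 + ((-30 - 2)*2)*0 = -71 - 32*2*0 = -71 - 64*0 = -71 + 0 = -71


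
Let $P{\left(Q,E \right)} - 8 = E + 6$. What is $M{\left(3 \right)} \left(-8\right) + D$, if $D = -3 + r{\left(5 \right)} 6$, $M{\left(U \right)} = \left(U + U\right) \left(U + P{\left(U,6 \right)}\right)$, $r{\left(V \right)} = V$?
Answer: $-1077$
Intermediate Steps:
$P{\left(Q,E \right)} = 14 + E$ ($P{\left(Q,E \right)} = 8 + \left(E + 6\right) = 8 + \left(6 + E\right) = 14 + E$)
$M{\left(U \right)} = 2 U \left(20 + U\right)$ ($M{\left(U \right)} = \left(U + U\right) \left(U + \left(14 + 6\right)\right) = 2 U \left(U + 20\right) = 2 U \left(20 + U\right)$)
$D = 27$ ($D = -3 + 5 \cdot 6 = -3 + 30 = 27$)
$M{\left(3 \right)} \left(-8\right) + D = 2 \cdot 3 \left(20 + 3\right) \left(-8\right) + 27 = 2 \cdot 3 \cdot 23 \left(-8\right) + 27 = 138 \left(-8\right) + 27 = -1104 + 27 = -1077$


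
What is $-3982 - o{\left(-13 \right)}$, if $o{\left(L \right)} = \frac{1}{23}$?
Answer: $- \frac{91587}{23} \approx -3982.0$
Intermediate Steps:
$o{\left(L \right)} = \frac{1}{23}$
$-3982 - o{\left(-13 \right)} = -3982 - \frac{1}{23} = - \frac{91587}{23}$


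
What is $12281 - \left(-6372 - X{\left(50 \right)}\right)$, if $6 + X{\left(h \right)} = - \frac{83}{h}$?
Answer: $\frac{932267}{50} \approx 18645.0$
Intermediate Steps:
$X{\left(h \right)} = -6 - \frac{83}{h}$
$12281 - \left(-6372 - X{\left(50 \right)}\right) = 12281 + \left(\left(\left(-6 - \frac{83}{50}\right) + 14729\right) - 8357\right) = 12281 + \left(\left(- \frac{383}{50} + 14729\right) - 8357\right) = 12281 + \left(\frac{736067}{50} - 8357\right) = 12281 + \frac{318217}{50} = \frac{932267}{50}$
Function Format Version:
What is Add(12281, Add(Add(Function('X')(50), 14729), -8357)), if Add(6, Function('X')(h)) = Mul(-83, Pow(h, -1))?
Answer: Rational(932267, 50) ≈ 18645.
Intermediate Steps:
Function('X')(h) = Add(-6, Mul(-83, Pow(h, -1)))
Add(12281, Add(Add(Function('X')(50), 14729), -8357)) = Add(12281, Add(Add(Add(-6, Mul(-83, Pow(50, -1))), 14729), -8357)) = Add(12281, Add(Add(Add(-6, Mul(-83, Rational(1, 50))), 14729), -8357)) = Add(12281, Add(Add(Add(-6, Rational(-83, 50)), 14729), -8357)) = Add(12281, Add(Add(Rational(-383, 50), 14729), -8357)) = Add(12281, Add(Rational(736067, 50), -8357)) = Add(12281, Rational(318217, 50)) = Rational(932267, 50)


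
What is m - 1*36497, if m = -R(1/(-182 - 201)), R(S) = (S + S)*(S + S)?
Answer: -5353708437/146689 ≈ -36497.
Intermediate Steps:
R(S) = 4*S**2 (R(S) = (2*S)*(2*S) = 4*S**2)
m = -4/146689 (m = -4*(1/(-182 - 201))**2 = -4*(1/(-383))**2 = -4*(-1/383)**2 = -4/146689 ≈ -2.7269e-5)
m - 1*36497 = -4/146689 - 1*36497 = -4/146689 - 36497 = -5353708437/146689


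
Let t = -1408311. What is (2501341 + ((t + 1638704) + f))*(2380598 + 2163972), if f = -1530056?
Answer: 5461109788460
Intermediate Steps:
(2501341 + ((t + 1638704) + f))*(2380598 + 2163972) = (2501341 + ((-1408311 + 1638704) - 1530056))*(2380598 + 2163972) = (2501341 + (230393 - 1530056))*4544570 = (2501341 - 1299663)*4544570 = 1201678*4544570 = 5461109788460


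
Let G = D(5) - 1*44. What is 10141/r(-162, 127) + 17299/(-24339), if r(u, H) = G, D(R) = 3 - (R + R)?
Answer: -27522672/137921 ≈ -199.55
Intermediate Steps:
D(R) = 3 - 2*R
G = -51 (G = (3 - 2*5) - 1*44 = (3 - 10) - 44 = -7 - 44 = -51)
r(u, H) = -51
10141/r(-162, 127) + 17299/(-24339) = 10141/(-51) + 17299/(-24339) = 10141*(-1/51) + 17299*(-1/24339) = -10141/51 - 17299/24339 = -27522672/137921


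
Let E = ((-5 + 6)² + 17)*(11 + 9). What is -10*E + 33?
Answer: -3567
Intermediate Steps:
E = 360 (E = (1² + 17)*20 = (1 + 17)*20 = 18*20 = 360)
-10*E + 33 = -10*360 + 33 = -3600 + 33 = -3567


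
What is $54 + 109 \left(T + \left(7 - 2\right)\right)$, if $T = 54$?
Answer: $6485$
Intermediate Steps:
$54 + 109 \left(T + \left(7 - 2\right)\right) = 54 + 109 \left(54 + \left(7 - 2\right)\right) = 54 + 109 \left(54 + 5\right) = 54 + 109 \cdot 59 = 54 + 6431 = 6485$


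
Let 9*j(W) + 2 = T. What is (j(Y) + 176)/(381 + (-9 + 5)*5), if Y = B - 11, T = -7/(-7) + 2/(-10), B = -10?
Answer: 2638/5415 ≈ 0.48717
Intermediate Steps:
T = ⅘ (T = -7*(-⅐) + 2*(-⅒) = 1 - ⅕ = ⅘ ≈ 0.80000)
Y = -21 (Y = -10 - 11 = -21)
j(W) = -2/15 (j(W) = -2/9 + (⅑)*(⅘) = -2/9 + 4/45 = -2/15)
(j(Y) + 176)/(381 + (-9 + 5)*5) = (-2/15 + 176)/(381 + (-9 + 5)*5) = 2638/(15*(381 - 4*5)) = 2638/(15*(381 - 20)) = (2638/15)/361 = (2638/15)*(1/361) = 2638/5415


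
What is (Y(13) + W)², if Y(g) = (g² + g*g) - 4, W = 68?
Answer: 161604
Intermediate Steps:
Y(g) = -4 + 2*g² (Y(g) = (g² + g²) - 4 = 2*g² - 4 = -4 + 2*g²)
(Y(13) + W)² = ((-4 + 2*13²) + 68)² = ((-4 + 2*169) + 68)² = ((-4 + 338) + 68)² = (334 + 68)² = 402² = 161604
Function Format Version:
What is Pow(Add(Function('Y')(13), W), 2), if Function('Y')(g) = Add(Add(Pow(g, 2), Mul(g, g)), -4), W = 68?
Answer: 161604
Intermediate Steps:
Function('Y')(g) = Add(-4, Mul(2, Pow(g, 2))) (Function('Y')(g) = Add(Add(Pow(g, 2), Pow(g, 2)), -4) = Add(Mul(2, Pow(g, 2)), -4) = Add(-4, Mul(2, Pow(g, 2))))
Pow(Add(Function('Y')(13), W), 2) = Pow(Add(Add(-4, Mul(2, Pow(13, 2))), 68), 2) = Pow(Add(Add(-4, Mul(2, 169)), 68), 2) = Pow(Add(Add(-4, 338), 68), 2) = Pow(Add(334, 68), 2) = Pow(402, 2) = 161604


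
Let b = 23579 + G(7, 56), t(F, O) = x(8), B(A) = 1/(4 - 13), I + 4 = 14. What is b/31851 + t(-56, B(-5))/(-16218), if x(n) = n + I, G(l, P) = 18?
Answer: 21229046/28697751 ≈ 0.73975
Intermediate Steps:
I = 10 (I = -4 + 14 = 10)
x(n) = 10 + n (x(n) = n + 10 = 10 + n)
B(A) = -⅑ (B(A) = 1/(-9) = -⅑)
t(F, O) = 18 (t(F, O) = 10 + 8 = 18)
b = 23597 (b = 23579 + 18 = 23597)
b/31851 + t(-56, B(-5))/(-16218) = 23597/31851 + 18/(-16218) = 23597*(1/31851) + 18*(-1/16218) = 23597/31851 - 1/901 = 21229046/28697751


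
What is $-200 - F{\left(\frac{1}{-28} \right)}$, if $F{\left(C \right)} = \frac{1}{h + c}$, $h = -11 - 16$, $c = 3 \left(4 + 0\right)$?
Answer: $- \frac{2999}{15} \approx -199.93$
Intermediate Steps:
$c = 12$ ($c = 3 \cdot 4 = 12$)
$h = -27$
$F{\left(C \right)} = - \frac{1}{15}$ ($F{\left(C \right)} = \frac{1}{-27 + 12} = \frac{1}{-15} = - \frac{1}{15}$)
$-200 - F{\left(\frac{1}{-28} \right)} = -200 - - \frac{1}{15} = -200 + \frac{1}{15} = - \frac{2999}{15}$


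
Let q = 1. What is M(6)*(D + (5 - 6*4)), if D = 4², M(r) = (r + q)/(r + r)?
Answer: -7/4 ≈ -1.7500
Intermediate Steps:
M(r) = (1 + r)/(2*r) (M(r) = (r + 1)/(r + r) = (1 + r)/((2*r)) = (1 + r)*(1/(2*r)) = (1 + r)/(2*r))
D = 16
M(6)*(D + (5 - 6*4)) = ((½)*(1 + 6)/6)*(16 + (5 - 6*4)) = ((½)*(⅙)*7)*(16 + (5 - 24)) = 7*(16 - 19)/12 = (7/12)*(-3) = -7/4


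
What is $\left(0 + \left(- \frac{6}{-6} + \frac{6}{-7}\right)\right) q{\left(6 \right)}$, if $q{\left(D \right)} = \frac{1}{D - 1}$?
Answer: $\frac{1}{35} \approx 0.028571$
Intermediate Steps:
$q{\left(D \right)} = \frac{1}{-1 + D}$
$\left(0 + \left(- \frac{6}{-6} + \frac{6}{-7}\right)\right) q{\left(6 \right)} = \frac{0 + \left(- \frac{6}{-6} + \frac{6}{-7}\right)}{-1 + 6} = \frac{0 + \left(\left(-6\right) \left(- \frac{1}{6}\right) + 6 \left(- \frac{1}{7}\right)\right)}{5} = \left(0 + \left(1 - \frac{6}{7}\right)\right) \frac{1}{5} = \left(0 + \frac{1}{7}\right) \frac{1}{5} = \frac{1}{7} \cdot \frac{1}{5} = \frac{1}{35}$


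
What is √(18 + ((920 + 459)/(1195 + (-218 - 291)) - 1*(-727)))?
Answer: √146414/14 ≈ 27.331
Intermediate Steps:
√(18 + ((920 + 459)/(1195 + (-218 - 291)) - 1*(-727))) = √(18 + (1379/(1195 - 509) + 727)) = √(18 + (1379/686 + 727)) = √(18 + (1379*(1/686) + 727)) = √(18 + (197/98 + 727)) = √(18 + 71443/98) = √(73207/98) = √146414/14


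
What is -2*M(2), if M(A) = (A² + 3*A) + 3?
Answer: -26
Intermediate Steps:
M(A) = 3 + A² + 3*A
-2*M(2) = -2*(3 + 2² + 3*2) = -2*(3 + 4 + 6) = -2*13 = -26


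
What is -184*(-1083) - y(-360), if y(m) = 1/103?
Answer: 20525015/103 ≈ 1.9927e+5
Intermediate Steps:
y(m) = 1/103
-184*(-1083) - y(-360) = -184*(-1083) - 1*1/103 = 199272 - 1/103 = 20525015/103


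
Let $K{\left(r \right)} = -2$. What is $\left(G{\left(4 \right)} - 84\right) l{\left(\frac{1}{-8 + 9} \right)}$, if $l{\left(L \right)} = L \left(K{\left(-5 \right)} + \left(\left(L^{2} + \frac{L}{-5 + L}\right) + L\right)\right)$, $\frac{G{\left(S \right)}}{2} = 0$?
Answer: $21$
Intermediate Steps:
$G{\left(S \right)} = 0$ ($G{\left(S \right)} = 2 \cdot 0 = 0$)
$l{\left(L \right)} = L \left(-2 + L + L^{2} + \frac{L}{-5 + L}\right)$ ($l{\left(L \right)} = L \left(-2 + \left(\left(L^{2} + \frac{L}{-5 + L}\right) + L\right)\right) = L \left(-2 + \left(L + L^{2} + \frac{L}{-5 + L}\right)\right) = L \left(-2 + L + L^{2} + \frac{L}{-5 + L}\right)$)
$\left(G{\left(4 \right)} - 84\right) l{\left(\frac{1}{-8 + 9} \right)} = \left(0 - 84\right) \frac{10 + \left(\frac{1}{-8 + 9}\right)^{3} - \frac{6}{-8 + 9} - 4 \left(\frac{1}{-8 + 9}\right)^{2}}{\left(-8 + 9\right) \left(-5 + \frac{1}{-8 + 9}\right)} = - 84 \frac{10 + \left(1^{-1}\right)^{3} - \frac{6}{1} - 4 \left(1^{-1}\right)^{2}}{1 \left(-5 + 1^{-1}\right)} = - 84 \cdot 1 \frac{1}{-5 + 1} \left(10 + 1^{3} - 6 - 4 \cdot 1^{2}\right) = - 84 \cdot 1 \frac{1}{-4} \left(10 + 1 - 6 - 4\right) = - 84 \cdot 1 \left(- \frac{1}{4}\right) \left(10 + 1 - 6 - 4\right) = - 84 \cdot 1 \left(- \frac{1}{4}\right) 1 = \left(-84\right) \left(- \frac{1}{4}\right) = 21$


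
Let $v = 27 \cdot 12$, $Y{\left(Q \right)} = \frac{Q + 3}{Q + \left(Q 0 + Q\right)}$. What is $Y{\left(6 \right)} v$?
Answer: $243$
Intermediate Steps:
$Y{\left(Q \right)} = \frac{3 + Q}{2 Q}$ ($Y{\left(Q \right)} = \frac{3 + Q}{Q + \left(0 + Q\right)} = \frac{3 + Q}{Q + Q} = \frac{3 + Q}{2 Q}$)
$v = 324$
$Y{\left(6 \right)} v = \frac{3 + 6}{2 \cdot 6} \cdot 324 = \frac{1}{2} \cdot \frac{1}{6} \cdot 9 \cdot 324 = \frac{3}{4} \cdot 324 = 243$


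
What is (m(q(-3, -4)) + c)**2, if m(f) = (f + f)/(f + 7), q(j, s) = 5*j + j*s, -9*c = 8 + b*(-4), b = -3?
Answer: 4489/324 ≈ 13.855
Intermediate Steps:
c = -20/9 (c = -(8 - 3*(-4))/9 = -(8 + 12)/9 = -1/9*20 = -20/9 ≈ -2.2222)
m(f) = 2*f/(7 + f) (m(f) = (2*f)/(7 + f) = 2*f/(7 + f))
(m(q(-3, -4)) + c)**2 = (2*(-3*(5 - 4))/(7 - 3*(5 - 4)) - 20/9)**2 = (2*(-3*1)/(7 - 3*1) - 20/9)**2 = (2*(-3)/(7 - 3) - 20/9)**2 = (2*(-3)/4 - 20/9)**2 = (2*(-3)*(1/4) - 20/9)**2 = (-3/2 - 20/9)**2 = (-67/18)**2 = 4489/324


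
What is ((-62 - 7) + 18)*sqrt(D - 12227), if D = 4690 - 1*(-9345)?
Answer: -204*sqrt(113) ≈ -2168.6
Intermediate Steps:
D = 14035 (D = 4690 + 9345 = 14035)
((-62 - 7) + 18)*sqrt(D - 12227) = ((-62 - 7) + 18)*sqrt(14035 - 12227) = (-69 + 18)*sqrt(1808) = -204*sqrt(113)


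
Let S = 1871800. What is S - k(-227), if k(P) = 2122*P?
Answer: 2353494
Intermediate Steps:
S - k(-227) = 1871800 - 2122*(-227) = 1871800 - 1*(-481694) = 1871800 + 481694 = 2353494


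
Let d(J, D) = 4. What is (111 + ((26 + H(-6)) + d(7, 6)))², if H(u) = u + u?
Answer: 16641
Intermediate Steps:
H(u) = 2*u
(111 + ((26 + H(-6)) + d(7, 6)))² = (111 + ((26 + 2*(-6)) + 4))² = (111 + ((26 - 12) + 4))² = (111 + (14 + 4))² = (111 + 18)² = 129² = 16641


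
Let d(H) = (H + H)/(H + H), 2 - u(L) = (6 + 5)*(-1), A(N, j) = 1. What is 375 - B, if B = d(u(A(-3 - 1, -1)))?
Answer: 374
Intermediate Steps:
u(L) = 13 (u(L) = 2 - (6 + 5)*(-1) = 2 - 11*(-1) = 2 - 1*(-11) = 2 + 11 = 13)
d(H) = 1 (d(H) = (2*H)/((2*H)) = (2*H)*(1/(2*H)) = 1)
B = 1
375 - B = 375 - 1*1 = 375 - 1 = 374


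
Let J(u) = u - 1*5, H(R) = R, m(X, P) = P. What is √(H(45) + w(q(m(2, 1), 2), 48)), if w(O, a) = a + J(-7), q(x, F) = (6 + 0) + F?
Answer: 9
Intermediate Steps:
J(u) = -5 + u (J(u) = u - 5 = -5 + u)
q(x, F) = 6 + F
w(O, a) = -12 + a (w(O, a) = a + (-5 - 7) = a - 12 = -12 + a)
√(H(45) + w(q(m(2, 1), 2), 48)) = √(45 + (-12 + 48)) = √(45 + 36) = √81 = 9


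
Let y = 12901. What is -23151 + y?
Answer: -10250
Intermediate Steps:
-23151 + y = -23151 + 12901 = -10250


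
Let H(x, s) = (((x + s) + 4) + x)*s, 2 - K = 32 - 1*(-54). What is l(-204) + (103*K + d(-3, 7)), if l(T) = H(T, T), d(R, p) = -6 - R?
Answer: 115377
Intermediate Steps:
K = -84 (K = 2 - (32 - 1*(-54)) = 2 - (32 + 54) = 2 - 1*86 = 2 - 86 = -84)
H(x, s) = s*(4 + s + 2*x) (H(x, s) = (((s + x) + 4) + x)*s = ((4 + s + x) + x)*s = (4 + s + 2*x)*s = s*(4 + s + 2*x))
l(T) = T*(4 + 3*T) (l(T) = T*(4 + T + 2*T) = T*(4 + 3*T))
l(-204) + (103*K + d(-3, 7)) = -204*(4 + 3*(-204)) + (103*(-84) + (-6 - 1*(-3))) = -204*(4 - 612) + (-8652 + (-6 + 3)) = -204*(-608) + (-8652 - 3) = 124032 - 8655 = 115377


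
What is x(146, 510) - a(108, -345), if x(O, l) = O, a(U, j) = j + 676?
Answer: -185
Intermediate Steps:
a(U, j) = 676 + j
x(146, 510) - a(108, -345) = 146 - (676 - 345) = 146 - 1*331 = 146 - 331 = -185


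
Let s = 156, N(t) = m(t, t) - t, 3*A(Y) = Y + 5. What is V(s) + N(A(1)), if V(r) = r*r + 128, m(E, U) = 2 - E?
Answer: 24462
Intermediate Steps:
A(Y) = 5/3 + Y/3 (A(Y) = (Y + 5)/3 = (5 + Y)/3 = 5/3 + Y/3)
N(t) = 2 - 2*t (N(t) = (2 - t) - t = 2 - 2*t)
V(r) = 128 + r**2 (V(r) = r**2 + 128 = 128 + r**2)
V(s) + N(A(1)) = (128 + 156**2) + (2 - 2*(5/3 + (1/3)*1)) = (128 + 24336) + (2 - 2*(5/3 + 1/3)) = 24464 + (2 - 2*2) = 24464 + (2 - 4) = 24464 - 2 = 24462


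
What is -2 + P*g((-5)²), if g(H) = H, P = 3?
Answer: 73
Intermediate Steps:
-2 + P*g((-5)²) = -2 + 3*(-5)² = -2 + 3*25 = -2 + 75 = 73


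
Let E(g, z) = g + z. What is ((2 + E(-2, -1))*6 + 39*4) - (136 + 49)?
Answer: -35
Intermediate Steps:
((2 + E(-2, -1))*6 + 39*4) - (136 + 49) = ((2 + (-2 - 1))*6 + 39*4) - (136 + 49) = ((2 - 3)*6 + 156) - 1*185 = (-1*6 + 156) - 185 = (-6 + 156) - 185 = 150 - 185 = -35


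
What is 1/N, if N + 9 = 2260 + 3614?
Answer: 1/5865 ≈ 0.00017050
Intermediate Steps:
N = 5865 (N = -9 + (2260 + 3614) = -9 + 5874 = 5865)
1/N = 1/5865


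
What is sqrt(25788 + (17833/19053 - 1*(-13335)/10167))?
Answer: sqrt(11947660522043812634)/21523539 ≈ 160.59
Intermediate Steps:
sqrt(25788 + (17833/19053 - 1*(-13335)/10167)) = sqrt(25788 + (17833*(1/19053) + 13335*(1/10167))) = sqrt(25788 + (17833/19053 + 4445/3389)) = sqrt(25788 + 145126622/64570617) = sqrt(1665292197818/64570617) = sqrt(11947660522043812634)/21523539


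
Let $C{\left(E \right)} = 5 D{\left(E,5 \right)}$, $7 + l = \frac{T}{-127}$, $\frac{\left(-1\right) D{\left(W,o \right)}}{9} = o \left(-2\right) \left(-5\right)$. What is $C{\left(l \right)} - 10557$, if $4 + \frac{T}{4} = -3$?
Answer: $-12807$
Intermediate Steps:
$T = -28$ ($T = -16 + 4 \left(-3\right) = -16 - 12 = -28$)
$D{\left(W,o \right)} = - 90 o$ ($D{\left(W,o \right)} = - 9 o \left(-2\right) \left(-5\right) = - 9 - 2 o \left(-5\right) = - 9 \cdot 10 o = - 90 o$)
$l = - \frac{861}{127}$ ($l = -7 - \frac{28}{-127} = -7 - - \frac{28}{127} = -7 + \frac{28}{127} = - \frac{861}{127} \approx -6.7795$)
$C{\left(E \right)} = -2250$ ($C{\left(E \right)} = 5 \left(\left(-90\right) 5\right) = 5 \left(-450\right) = -2250$)
$C{\left(l \right)} - 10557 = -2250 - 10557 = -12807$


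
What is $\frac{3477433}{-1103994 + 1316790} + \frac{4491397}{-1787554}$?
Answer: $\frac{2630173976435}{190192170492} \approx 13.829$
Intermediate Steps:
$\frac{3477433}{-1103994 + 1316790} + \frac{4491397}{-1787554} = \frac{3477433}{212796} + 4491397 \left(- \frac{1}{1787554}\right) = 3477433 \cdot \frac{1}{212796} - \frac{4491397}{1787554} = \frac{3477433}{212796} - \frac{4491397}{1787554} = \frac{2630173976435}{190192170492}$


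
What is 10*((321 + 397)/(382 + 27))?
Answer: 7180/409 ≈ 17.555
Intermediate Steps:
10*((321 + 397)/(382 + 27)) = 10*(718/409) = 7180/409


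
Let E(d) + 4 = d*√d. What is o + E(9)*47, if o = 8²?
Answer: 1145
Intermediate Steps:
o = 64
E(d) = -4 + d^(3/2) (E(d) = -4 + d*√d = -4 + d^(3/2))
o + E(9)*47 = 64 + (-4 + 9^(3/2))*47 = 64 + (-4 + 27)*47 = 64 + 23*47 = 64 + 1081 = 1145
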